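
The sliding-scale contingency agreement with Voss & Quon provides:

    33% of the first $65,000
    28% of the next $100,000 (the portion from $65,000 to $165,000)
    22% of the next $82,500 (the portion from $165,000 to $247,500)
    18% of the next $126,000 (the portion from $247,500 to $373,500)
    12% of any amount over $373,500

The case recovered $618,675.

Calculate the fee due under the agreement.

First $65,000 at 33% = $21,450.00
Next $100,000 at 28% = $28,000.00
Next $82,500 at 22% = $18,150.00
Next $126,000 at 18% = $22,680.00
Remaining $245,175 at 12% = $29,421.00
Fee: $21,450.00 + $28,000.00 + $18,150.00 + $22,680.00 + $29,421.00 = $119,701.00

$119,701.00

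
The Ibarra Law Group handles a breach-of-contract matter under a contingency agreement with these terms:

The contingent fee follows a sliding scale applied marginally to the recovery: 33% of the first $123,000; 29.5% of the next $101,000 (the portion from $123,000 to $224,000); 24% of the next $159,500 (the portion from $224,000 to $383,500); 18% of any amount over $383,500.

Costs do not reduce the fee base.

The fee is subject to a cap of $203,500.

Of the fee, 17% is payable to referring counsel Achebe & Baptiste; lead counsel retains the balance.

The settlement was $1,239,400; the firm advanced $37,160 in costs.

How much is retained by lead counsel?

Fee base is the gross recovery, $1,239,400; costs are reimbursed separately.
First $123,000 at 33% = $40,590.00
Next $101,000 at 29.5% = $29,795.00
Next $159,500 at 24% = $38,280.00
Remaining $855,900 at 18% = $154,062.00
Fee: $40,590.00 + $29,795.00 + $38,280.00 + $154,062.00 = $262,727.00
$262,727.00 exceeds the $203,500 cap, so the fee is capped at $203,500.00.
Referral share: 17% of $203,500.00 = $34,595.00; lead counsel retains $203,500.00 − $34,595.00 = $168,905.00.

$168,905.00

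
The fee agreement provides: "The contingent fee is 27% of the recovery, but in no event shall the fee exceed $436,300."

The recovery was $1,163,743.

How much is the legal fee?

27% of $1,163,743 = $314,210.61
That is under the $436,300 cap.

$314,210.61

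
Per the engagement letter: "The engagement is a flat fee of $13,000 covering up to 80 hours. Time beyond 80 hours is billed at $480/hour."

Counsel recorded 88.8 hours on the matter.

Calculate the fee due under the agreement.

$17,224.00

Flat fee: $13,000.00
Excess hours: 88.8 − 80 = 8.8
Overrun: 8.8 × $480 = $4,224.00
Total: $13,000.00 + $4,224.00 = $17,224.00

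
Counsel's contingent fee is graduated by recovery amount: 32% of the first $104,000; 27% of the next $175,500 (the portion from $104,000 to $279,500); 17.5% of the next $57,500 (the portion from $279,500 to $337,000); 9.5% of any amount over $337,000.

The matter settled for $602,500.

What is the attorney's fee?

$115,950.00

First $104,000 at 32% = $33,280.00
Next $175,500 at 27% = $47,385.00
Next $57,500 at 17.5% = $10,062.50
Remaining $265,500 at 9.5% = $25,222.50
Fee: $33,280.00 + $47,385.00 + $10,062.50 + $25,222.50 = $115,950.00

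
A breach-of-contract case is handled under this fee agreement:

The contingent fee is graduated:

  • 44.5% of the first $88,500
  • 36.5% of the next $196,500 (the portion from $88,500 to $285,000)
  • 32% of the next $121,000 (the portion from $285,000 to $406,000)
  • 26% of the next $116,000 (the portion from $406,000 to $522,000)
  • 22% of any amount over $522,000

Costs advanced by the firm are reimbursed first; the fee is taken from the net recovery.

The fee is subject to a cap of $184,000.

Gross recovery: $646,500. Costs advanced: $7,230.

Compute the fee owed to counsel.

$184,000.00

Fee base (net of costs): $646,500 − $7,230 = $639,270
First $88,500 at 44.5% = $39,382.50
Next $196,500 at 36.5% = $71,722.50
Next $121,000 at 32% = $38,720.00
Next $116,000 at 26% = $30,160.00
Remaining $117,270 at 22% = $25,799.40
Fee: $39,382.50 + $71,722.50 + $38,720.00 + $30,160.00 + $25,799.40 = $205,784.40
$205,784.40 exceeds the $184,000 cap, so the fee is capped at $184,000.00.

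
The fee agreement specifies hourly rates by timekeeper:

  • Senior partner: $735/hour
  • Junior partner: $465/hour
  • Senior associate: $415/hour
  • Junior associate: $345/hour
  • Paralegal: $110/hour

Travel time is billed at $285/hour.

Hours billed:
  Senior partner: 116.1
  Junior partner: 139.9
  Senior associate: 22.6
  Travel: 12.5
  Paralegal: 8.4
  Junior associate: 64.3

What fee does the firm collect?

Senior partner: 116.1 × $735 = $85,333.50
Junior partner: 139.9 × $465 = $65,053.50
Senior associate: 22.6 × $415 = $9,379.00
Junior associate: 64.3 × $345 = $22,183.50
Paralegal: 8.4 × $110 = $924.00
Subtotal: $85,333.50 + $65,053.50 + $9,379.00 + $22,183.50 + $924.00 = $182,873.50
Travel: 12.5 × $285 = $3,562.50
Total: $182,873.50 + $3,562.50 = $186,436.00

$186,436.00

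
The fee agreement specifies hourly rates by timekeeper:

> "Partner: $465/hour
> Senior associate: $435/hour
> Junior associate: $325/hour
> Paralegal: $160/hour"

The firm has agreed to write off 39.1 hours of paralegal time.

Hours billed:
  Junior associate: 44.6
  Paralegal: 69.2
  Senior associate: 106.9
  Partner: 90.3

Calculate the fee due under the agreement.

Partner: 90.3 × $465 = $41,989.50
Senior associate: 106.9 × $435 = $46,501.50
Junior associate: 44.6 × $325 = $14,495.00
Paralegal: 69.2 × $160 = $11,072.00
Subtotal: $114,058.00
Write-off: 39.1 × $160 = $6,256.00
Total: $114,058.00 − $6,256.00 = $107,802.00

$107,802.00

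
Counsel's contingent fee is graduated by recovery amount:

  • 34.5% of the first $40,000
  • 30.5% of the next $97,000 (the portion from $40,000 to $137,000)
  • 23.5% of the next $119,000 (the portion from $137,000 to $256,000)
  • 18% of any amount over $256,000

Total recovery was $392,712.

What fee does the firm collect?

$95,958.16

First $40,000 at 34.5% = $13,800.00
Next $97,000 at 30.5% = $29,585.00
Next $119,000 at 23.5% = $27,965.00
Remaining $136,712 at 18% = $24,608.16
Fee: $13,800.00 + $29,585.00 + $27,965.00 + $24,608.16 = $95,958.16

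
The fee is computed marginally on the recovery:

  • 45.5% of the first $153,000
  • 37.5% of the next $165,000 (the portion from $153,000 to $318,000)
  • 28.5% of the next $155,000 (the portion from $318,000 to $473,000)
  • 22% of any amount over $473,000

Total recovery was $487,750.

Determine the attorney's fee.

$178,910.00

First $153,000 at 45.5% = $69,615.00
Next $165,000 at 37.5% = $61,875.00
Next $155,000 at 28.5% = $44,175.00
Remaining $14,750 at 22% = $3,245.00
Fee: $69,615.00 + $61,875.00 + $44,175.00 + $3,245.00 = $178,910.00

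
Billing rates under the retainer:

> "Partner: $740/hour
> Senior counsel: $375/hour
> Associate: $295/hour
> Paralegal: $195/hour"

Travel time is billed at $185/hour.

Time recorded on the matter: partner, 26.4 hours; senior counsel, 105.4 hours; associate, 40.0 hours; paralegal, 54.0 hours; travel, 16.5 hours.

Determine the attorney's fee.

$84,443.50

Partner: 26.4 × $740 = $19,536.00
Senior counsel: 105.4 × $375 = $39,525.00
Associate: 40.0 × $295 = $11,800.00
Paralegal: 54.0 × $195 = $10,530.00
Subtotal: $19,536.00 + $39,525.00 + $11,800.00 + $10,530.00 = $81,391.00
Travel: 16.5 × $185 = $3,052.50
Total: $81,391.00 + $3,052.50 = $84,443.50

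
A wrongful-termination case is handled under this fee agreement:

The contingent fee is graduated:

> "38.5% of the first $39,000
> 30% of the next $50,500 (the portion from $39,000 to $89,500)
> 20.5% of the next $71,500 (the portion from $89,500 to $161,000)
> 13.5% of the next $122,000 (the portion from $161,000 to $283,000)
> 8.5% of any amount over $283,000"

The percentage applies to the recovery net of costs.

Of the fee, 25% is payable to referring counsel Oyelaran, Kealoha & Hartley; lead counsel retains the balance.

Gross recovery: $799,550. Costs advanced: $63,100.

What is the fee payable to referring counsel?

$24,958.94

Fee base (net of costs): $799,550 − $63,100 = $736,450
First $39,000 at 38.5% = $15,015.00
Next $50,500 at 30% = $15,150.00
Next $71,500 at 20.5% = $14,657.50
Next $122,000 at 13.5% = $16,470.00
Remaining $453,450 at 8.5% = $38,543.25
Fee: $15,015.00 + $15,150.00 + $14,657.50 + $16,470.00 + $38,543.25 = $99,835.75
Referral share: 25% of $99,835.75 = $24,958.94; lead counsel retains $99,835.75 − $24,958.94 = $74,876.81.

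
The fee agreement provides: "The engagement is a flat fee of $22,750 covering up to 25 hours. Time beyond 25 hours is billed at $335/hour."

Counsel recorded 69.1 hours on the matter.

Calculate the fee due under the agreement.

Flat fee: $22,750.00
Excess hours: 69.1 − 25 = 44.1
Overrun: 44.1 × $335 = $14,773.50
Total: $22,750.00 + $14,773.50 = $37,523.50

$37,523.50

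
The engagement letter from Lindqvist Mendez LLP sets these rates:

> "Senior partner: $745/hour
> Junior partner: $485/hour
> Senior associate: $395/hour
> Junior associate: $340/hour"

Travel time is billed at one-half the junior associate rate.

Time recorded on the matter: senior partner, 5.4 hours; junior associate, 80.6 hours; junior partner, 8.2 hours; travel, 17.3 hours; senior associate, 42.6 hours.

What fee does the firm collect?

Senior partner: 5.4 × $745 = $4,023.00
Junior partner: 8.2 × $485 = $3,977.00
Senior associate: 42.6 × $395 = $16,827.00
Junior associate: 80.6 × $340 = $27,404.00
Subtotal: $4,023.00 + $3,977.00 + $16,827.00 + $27,404.00 = $52,231.00
Travel: 17.3 × ($340 ÷ 2) = 17.3 × $170.00 = $2,941.00
Total: $52,231.00 + $2,941.00 = $55,172.00

$55,172.00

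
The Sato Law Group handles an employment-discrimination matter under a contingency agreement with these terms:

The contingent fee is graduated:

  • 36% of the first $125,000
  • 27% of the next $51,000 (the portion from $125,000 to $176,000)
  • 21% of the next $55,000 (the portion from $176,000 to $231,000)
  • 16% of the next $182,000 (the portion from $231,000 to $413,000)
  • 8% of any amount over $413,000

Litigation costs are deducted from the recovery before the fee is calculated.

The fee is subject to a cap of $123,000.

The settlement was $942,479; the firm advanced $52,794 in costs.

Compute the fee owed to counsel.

Fee base (net of costs): $942,479 − $52,794 = $889,685
First $125,000 at 36% = $45,000.00
Next $51,000 at 27% = $13,770.00
Next $55,000 at 21% = $11,550.00
Next $182,000 at 16% = $29,120.00
Remaining $476,685 at 8% = $38,134.80
Fee: $45,000.00 + $13,770.00 + $11,550.00 + $29,120.00 + $38,134.80 = $137,574.80
$137,574.80 exceeds the $123,000 cap, so the fee is capped at $123,000.00.

$123,000.00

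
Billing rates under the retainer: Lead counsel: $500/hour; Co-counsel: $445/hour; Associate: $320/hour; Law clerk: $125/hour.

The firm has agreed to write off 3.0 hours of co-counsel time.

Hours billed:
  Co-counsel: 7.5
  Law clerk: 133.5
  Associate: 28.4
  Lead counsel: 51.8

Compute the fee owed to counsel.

$53,678.00

Lead counsel: 51.8 × $500 = $25,900.00
Co-counsel: 7.5 × $445 = $3,337.50
Associate: 28.4 × $320 = $9,088.00
Law clerk: 133.5 × $125 = $16,687.50
Subtotal: $55,013.00
Write-off: 3.0 × $445 = $1,335.00
Total: $55,013.00 − $1,335.00 = $53,678.00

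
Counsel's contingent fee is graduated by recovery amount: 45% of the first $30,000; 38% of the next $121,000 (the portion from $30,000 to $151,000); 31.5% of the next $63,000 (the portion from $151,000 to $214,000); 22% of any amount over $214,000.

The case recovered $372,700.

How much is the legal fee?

First $30,000 at 45% = $13,500.00
Next $121,000 at 38% = $45,980.00
Next $63,000 at 31.5% = $19,845.00
Remaining $158,700 at 22% = $34,914.00
Fee: $13,500.00 + $45,980.00 + $19,845.00 + $34,914.00 = $114,239.00

$114,239.00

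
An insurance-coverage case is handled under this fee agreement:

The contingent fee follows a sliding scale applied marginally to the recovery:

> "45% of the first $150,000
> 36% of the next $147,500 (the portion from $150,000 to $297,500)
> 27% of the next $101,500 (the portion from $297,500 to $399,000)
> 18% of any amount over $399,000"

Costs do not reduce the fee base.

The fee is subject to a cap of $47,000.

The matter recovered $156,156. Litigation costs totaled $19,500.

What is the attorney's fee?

$47,000.00

Fee base is the gross recovery, $156,156; costs are reimbursed separately.
First $150,000 at 45% = $67,500.00
Remaining $6,156 at 36% = $2,216.16
Fee: $67,500.00 + $2,216.16 = $69,716.16
$69,716.16 exceeds the $47,000 cap, so the fee is capped at $47,000.00.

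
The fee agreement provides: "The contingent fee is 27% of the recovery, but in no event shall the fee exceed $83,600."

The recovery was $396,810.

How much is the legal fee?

$83,600.00

27% of $396,810 = $107,138.70
That exceeds the $83,600 cap, so the fee is capped at $83,600.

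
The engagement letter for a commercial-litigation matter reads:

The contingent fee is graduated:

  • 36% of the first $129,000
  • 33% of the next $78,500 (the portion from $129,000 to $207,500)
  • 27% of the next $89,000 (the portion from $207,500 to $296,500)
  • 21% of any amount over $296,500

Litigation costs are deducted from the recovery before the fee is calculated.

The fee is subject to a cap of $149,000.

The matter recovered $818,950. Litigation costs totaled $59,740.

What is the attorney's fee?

Fee base (net of costs): $818,950 − $59,740 = $759,210
First $129,000 at 36% = $46,440.00
Next $78,500 at 33% = $25,905.00
Next $89,000 at 27% = $24,030.00
Remaining $462,710 at 21% = $97,169.10
Fee: $46,440.00 + $25,905.00 + $24,030.00 + $97,169.10 = $193,544.10
$193,544.10 exceeds the $149,000 cap, so the fee is capped at $149,000.00.

$149,000.00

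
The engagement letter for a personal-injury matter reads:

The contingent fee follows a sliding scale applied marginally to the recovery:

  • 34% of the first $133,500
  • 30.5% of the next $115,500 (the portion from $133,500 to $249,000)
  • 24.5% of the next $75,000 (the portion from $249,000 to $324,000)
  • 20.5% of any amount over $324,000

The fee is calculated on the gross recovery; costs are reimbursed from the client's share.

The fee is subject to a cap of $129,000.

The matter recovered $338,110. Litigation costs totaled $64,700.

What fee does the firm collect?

$101,885.05

Fee base is the gross recovery, $338,110; costs are reimbursed separately.
First $133,500 at 34% = $45,390.00
Next $115,500 at 30.5% = $35,227.50
Next $75,000 at 24.5% = $18,375.00
Remaining $14,110 at 20.5% = $2,892.55
Fee: $45,390.00 + $35,227.50 + $18,375.00 + $2,892.55 = $101,885.05
$101,885.05 is under the $129,000 cap.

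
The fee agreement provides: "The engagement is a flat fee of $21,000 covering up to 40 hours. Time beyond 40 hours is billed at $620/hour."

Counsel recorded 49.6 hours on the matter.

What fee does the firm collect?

Flat fee: $21,000.00
Excess hours: 49.6 − 40 = 9.6
Overrun: 9.6 × $620 = $5,952.00
Total: $21,000.00 + $5,952.00 = $26,952.00

$26,952.00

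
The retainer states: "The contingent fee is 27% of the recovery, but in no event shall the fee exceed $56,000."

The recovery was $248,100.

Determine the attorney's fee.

$56,000.00

27% of $248,100 = $66,987.00
That exceeds the $56,000 cap, so the fee is capped at $56,000.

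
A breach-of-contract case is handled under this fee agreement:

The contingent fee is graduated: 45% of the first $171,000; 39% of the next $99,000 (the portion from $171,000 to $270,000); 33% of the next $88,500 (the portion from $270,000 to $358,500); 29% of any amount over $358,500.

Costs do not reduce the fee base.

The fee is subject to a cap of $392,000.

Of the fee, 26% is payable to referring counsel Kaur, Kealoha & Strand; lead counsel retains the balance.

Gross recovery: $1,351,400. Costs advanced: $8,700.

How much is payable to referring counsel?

Fee base is the gross recovery, $1,351,400; costs are reimbursed separately.
First $171,000 at 45% = $76,950.00
Next $99,000 at 39% = $38,610.00
Next $88,500 at 33% = $29,205.00
Remaining $992,900 at 29% = $287,941.00
Fee: $76,950.00 + $38,610.00 + $29,205.00 + $287,941.00 = $432,706.00
$432,706.00 exceeds the $392,000 cap, so the fee is capped at $392,000.00.
Referral share: 26% of $392,000.00 = $101,920.00; lead counsel retains $392,000.00 − $101,920.00 = $290,080.00.

$101,920.00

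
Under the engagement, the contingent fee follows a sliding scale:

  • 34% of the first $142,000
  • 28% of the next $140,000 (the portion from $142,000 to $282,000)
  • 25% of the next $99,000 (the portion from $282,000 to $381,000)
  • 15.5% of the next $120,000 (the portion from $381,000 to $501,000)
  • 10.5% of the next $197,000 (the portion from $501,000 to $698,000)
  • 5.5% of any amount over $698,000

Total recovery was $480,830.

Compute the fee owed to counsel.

$127,703.65

First $142,000 at 34% = $48,280.00
Next $140,000 at 28% = $39,200.00
Next $99,000 at 25% = $24,750.00
Remaining $99,830 at 15.5% = $15,473.65
Fee: $48,280.00 + $39,200.00 + $24,750.00 + $15,473.65 = $127,703.65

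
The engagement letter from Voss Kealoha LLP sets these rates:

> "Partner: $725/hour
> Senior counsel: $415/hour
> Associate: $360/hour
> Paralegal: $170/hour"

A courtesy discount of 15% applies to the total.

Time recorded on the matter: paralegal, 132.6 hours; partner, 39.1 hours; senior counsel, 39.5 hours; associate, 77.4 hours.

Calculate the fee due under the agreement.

$80,874.10

Partner: 39.1 × $725 = $28,347.50
Senior counsel: 39.5 × $415 = $16,392.50
Associate: 77.4 × $360 = $27,864.00
Paralegal: 132.6 × $170 = $22,542.00
Subtotal: $95,146.00
Less 15% discount: −$14,271.90
Total: $95,146.00 − $14,271.90 = $80,874.10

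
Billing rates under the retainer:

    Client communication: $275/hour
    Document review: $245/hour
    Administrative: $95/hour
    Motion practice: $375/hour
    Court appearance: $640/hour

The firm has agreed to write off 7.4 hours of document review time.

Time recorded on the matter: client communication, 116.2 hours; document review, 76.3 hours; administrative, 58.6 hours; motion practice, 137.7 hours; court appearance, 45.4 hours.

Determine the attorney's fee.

$135,096.00

Client communication: 116.2 × $275 = $31,955.00
Document review: 76.3 × $245 = $18,693.50
Administrative: 58.6 × $95 = $5,567.00
Motion practice: 137.7 × $375 = $51,637.50
Court appearance: 45.4 × $640 = $29,056.00
Subtotal: $136,909.00
Write-off: 7.4 × $245 = $1,813.00
Total: $136,909.00 − $1,813.00 = $135,096.00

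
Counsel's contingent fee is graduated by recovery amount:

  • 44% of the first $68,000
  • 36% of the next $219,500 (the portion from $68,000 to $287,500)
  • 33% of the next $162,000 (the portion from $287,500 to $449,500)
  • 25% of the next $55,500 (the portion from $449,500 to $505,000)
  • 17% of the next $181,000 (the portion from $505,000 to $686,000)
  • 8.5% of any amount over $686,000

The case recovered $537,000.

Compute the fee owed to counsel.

First $68,000 at 44% = $29,920.00
Next $219,500 at 36% = $79,020.00
Next $162,000 at 33% = $53,460.00
Next $55,500 at 25% = $13,875.00
Remaining $32,000 at 17% = $5,440.00
Fee: $29,920.00 + $79,020.00 + $53,460.00 + $13,875.00 + $5,440.00 = $181,715.00

$181,715.00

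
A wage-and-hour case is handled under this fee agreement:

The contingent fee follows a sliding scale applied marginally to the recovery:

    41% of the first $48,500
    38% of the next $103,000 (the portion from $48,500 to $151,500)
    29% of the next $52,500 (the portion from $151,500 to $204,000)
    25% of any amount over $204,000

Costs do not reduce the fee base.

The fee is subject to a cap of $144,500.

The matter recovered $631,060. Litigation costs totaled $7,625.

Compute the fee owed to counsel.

$144,500.00

Fee base is the gross recovery, $631,060; costs are reimbursed separately.
First $48,500 at 41% = $19,885.00
Next $103,000 at 38% = $39,140.00
Next $52,500 at 29% = $15,225.00
Remaining $427,060 at 25% = $106,765.00
Fee: $19,885.00 + $39,140.00 + $15,225.00 + $106,765.00 = $181,015.00
$181,015.00 exceeds the $144,500 cap, so the fee is capped at $144,500.00.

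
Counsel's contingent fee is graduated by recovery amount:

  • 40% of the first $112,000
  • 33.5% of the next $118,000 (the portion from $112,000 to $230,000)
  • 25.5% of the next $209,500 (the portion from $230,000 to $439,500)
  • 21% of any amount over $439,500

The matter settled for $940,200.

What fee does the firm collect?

First $112,000 at 40% = $44,800.00
Next $118,000 at 33.5% = $39,530.00
Next $209,500 at 25.5% = $53,422.50
Remaining $500,700 at 21% = $105,147.00
Fee: $44,800.00 + $39,530.00 + $53,422.50 + $105,147.00 = $242,899.50

$242,899.50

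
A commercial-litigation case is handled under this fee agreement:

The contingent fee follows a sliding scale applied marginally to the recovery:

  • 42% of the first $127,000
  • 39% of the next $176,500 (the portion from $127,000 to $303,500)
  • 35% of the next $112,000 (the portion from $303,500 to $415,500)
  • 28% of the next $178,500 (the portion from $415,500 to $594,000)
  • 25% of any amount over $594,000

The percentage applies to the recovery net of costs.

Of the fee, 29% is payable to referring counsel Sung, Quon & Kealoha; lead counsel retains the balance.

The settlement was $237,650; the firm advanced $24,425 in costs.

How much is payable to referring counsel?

$25,220.65

Fee base (net of costs): $237,650 − $24,425 = $213,225
First $127,000 at 42% = $53,340.00
Remaining $86,225 at 39% = $33,627.75
Fee: $53,340.00 + $33,627.75 = $86,967.75
Referral share: 29% of $86,967.75 = $25,220.65; lead counsel retains $86,967.75 − $25,220.65 = $61,747.10.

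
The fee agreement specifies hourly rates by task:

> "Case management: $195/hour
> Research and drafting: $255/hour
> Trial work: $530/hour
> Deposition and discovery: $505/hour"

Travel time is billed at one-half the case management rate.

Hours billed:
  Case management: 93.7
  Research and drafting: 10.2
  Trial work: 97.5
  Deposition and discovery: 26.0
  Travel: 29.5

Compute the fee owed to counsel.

Case management: 93.7 × $195 = $18,271.50
Research and drafting: 10.2 × $255 = $2,601.00
Trial work: 97.5 × $530 = $51,675.00
Deposition and discovery: 26.0 × $505 = $13,130.00
Subtotal: $18,271.50 + $2,601.00 + $51,675.00 + $13,130.00 = $85,677.50
Travel: 29.5 × ($195 ÷ 2) = 29.5 × $97.50 = $2,876.25
Total: $85,677.50 + $2,876.25 = $88,553.75

$88,553.75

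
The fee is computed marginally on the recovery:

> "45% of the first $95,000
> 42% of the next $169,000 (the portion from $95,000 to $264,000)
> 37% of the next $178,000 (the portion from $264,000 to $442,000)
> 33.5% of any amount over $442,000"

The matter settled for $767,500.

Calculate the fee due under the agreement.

$288,632.50

First $95,000 at 45% = $42,750.00
Next $169,000 at 42% = $70,980.00
Next $178,000 at 37% = $65,860.00
Remaining $325,500 at 33.5% = $109,042.50
Fee: $42,750.00 + $70,980.00 + $65,860.00 + $109,042.50 = $288,632.50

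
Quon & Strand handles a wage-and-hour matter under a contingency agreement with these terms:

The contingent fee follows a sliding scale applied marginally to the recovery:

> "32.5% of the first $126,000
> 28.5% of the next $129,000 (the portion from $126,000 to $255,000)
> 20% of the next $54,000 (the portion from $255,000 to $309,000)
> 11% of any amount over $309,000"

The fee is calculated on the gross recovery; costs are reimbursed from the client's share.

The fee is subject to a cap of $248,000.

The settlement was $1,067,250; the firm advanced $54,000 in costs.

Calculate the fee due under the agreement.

Fee base is the gross recovery, $1,067,250; costs are reimbursed separately.
First $126,000 at 32.5% = $40,950.00
Next $129,000 at 28.5% = $36,765.00
Next $54,000 at 20% = $10,800.00
Remaining $758,250 at 11% = $83,407.50
Fee: $40,950.00 + $36,765.00 + $10,800.00 + $83,407.50 = $171,922.50
$171,922.50 is under the $248,000 cap.

$171,922.50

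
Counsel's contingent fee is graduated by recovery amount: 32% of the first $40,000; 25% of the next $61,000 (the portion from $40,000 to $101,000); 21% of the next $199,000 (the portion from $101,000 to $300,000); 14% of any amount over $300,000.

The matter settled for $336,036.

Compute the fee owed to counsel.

$74,885.04

First $40,000 at 32% = $12,800.00
Next $61,000 at 25% = $15,250.00
Next $199,000 at 21% = $41,790.00
Remaining $36,036 at 14% = $5,045.04
Fee: $12,800.00 + $15,250.00 + $41,790.00 + $5,045.04 = $74,885.04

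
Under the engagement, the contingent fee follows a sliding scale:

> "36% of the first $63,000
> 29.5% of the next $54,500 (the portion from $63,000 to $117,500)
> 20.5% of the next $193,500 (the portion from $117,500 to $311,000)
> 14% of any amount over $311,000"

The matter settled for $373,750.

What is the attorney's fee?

$87,210.00

First $63,000 at 36% = $22,680.00
Next $54,500 at 29.5% = $16,077.50
Next $193,500 at 20.5% = $39,667.50
Remaining $62,750 at 14% = $8,785.00
Fee: $22,680.00 + $16,077.50 + $39,667.50 + $8,785.00 = $87,210.00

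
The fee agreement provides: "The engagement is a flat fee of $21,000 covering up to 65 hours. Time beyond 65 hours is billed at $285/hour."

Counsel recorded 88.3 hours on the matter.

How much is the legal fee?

$27,640.50

Flat fee: $21,000.00
Excess hours: 88.3 − 65 = 23.3
Overrun: 23.3 × $285 = $6,640.50
Total: $21,000.00 + $6,640.50 = $27,640.50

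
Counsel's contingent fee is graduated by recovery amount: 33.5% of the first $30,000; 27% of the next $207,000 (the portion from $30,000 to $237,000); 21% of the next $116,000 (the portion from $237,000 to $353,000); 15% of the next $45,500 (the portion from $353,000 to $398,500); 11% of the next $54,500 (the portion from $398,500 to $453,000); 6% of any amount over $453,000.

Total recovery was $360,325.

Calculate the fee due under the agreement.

First $30,000 at 33.5% = $10,050.00
Next $207,000 at 27% = $55,890.00
Next $116,000 at 21% = $24,360.00
Remaining $7,325 at 15% = $1,098.75
Fee: $10,050.00 + $55,890.00 + $24,360.00 + $1,098.75 = $91,398.75

$91,398.75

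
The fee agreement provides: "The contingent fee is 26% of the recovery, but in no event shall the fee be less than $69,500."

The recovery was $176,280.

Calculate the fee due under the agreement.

$69,500.00

26% of $176,280 = $45,832.80
That is below the $69,500 minimum, so the minimum applies.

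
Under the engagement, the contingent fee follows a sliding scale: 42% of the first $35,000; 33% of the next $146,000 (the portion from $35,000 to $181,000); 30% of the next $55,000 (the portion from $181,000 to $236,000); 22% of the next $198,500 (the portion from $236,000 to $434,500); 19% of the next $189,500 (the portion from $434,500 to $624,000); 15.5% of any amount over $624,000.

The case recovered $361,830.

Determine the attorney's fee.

$107,062.60

First $35,000 at 42% = $14,700.00
Next $146,000 at 33% = $48,180.00
Next $55,000 at 30% = $16,500.00
Remaining $125,830 at 22% = $27,682.60
Fee: $14,700.00 + $48,180.00 + $16,500.00 + $27,682.60 = $107,062.60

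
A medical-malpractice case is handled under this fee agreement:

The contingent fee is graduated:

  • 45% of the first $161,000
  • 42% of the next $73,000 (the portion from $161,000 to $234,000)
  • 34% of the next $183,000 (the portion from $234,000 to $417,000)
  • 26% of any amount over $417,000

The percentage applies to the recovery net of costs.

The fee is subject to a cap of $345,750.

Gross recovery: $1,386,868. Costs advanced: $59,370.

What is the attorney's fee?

$345,750.00

Fee base (net of costs): $1,386,868 − $59,370 = $1,327,498
First $161,000 at 45% = $72,450.00
Next $73,000 at 42% = $30,660.00
Next $183,000 at 34% = $62,220.00
Remaining $910,498 at 26% = $236,729.48
Fee: $72,450.00 + $30,660.00 + $62,220.00 + $236,729.48 = $402,059.48
$402,059.48 exceeds the $345,750 cap, so the fee is capped at $345,750.00.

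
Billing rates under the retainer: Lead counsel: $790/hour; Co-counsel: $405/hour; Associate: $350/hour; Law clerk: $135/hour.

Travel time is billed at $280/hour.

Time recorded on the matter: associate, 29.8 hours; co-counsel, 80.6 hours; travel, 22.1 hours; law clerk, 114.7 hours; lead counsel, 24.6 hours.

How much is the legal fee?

Lead counsel: 24.6 × $790 = $19,434.00
Co-counsel: 80.6 × $405 = $32,643.00
Associate: 29.8 × $350 = $10,430.00
Law clerk: 114.7 × $135 = $15,484.50
Subtotal: $19,434.00 + $32,643.00 + $10,430.00 + $15,484.50 = $77,991.50
Travel: 22.1 × $280 = $6,188.00
Total: $77,991.50 + $6,188.00 = $84,179.50

$84,179.50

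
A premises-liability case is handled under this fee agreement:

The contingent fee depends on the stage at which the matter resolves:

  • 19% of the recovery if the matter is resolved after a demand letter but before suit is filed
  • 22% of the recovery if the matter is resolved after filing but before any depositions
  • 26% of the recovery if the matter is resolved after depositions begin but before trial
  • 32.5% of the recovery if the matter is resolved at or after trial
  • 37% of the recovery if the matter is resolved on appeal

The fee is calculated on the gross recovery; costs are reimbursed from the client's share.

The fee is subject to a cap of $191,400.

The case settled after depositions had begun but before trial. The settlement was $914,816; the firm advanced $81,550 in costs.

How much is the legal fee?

Fee base is the gross recovery, $914,816; costs are reimbursed separately.
The matter settled after depositions had begun but before trial, so the 26% rate applies.
$914,816 × 26% = $237,852.16
$237,852.16 exceeds the $191,400 cap, so the fee is capped at $191,400.00.

$191,400.00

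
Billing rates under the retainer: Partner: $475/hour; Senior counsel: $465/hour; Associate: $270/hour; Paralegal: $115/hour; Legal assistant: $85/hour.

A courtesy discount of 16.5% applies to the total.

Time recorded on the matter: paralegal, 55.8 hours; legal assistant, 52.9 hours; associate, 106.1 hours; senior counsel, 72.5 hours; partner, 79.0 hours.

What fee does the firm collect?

$92,516.33

Partner: 79.0 × $475 = $37,525.00
Senior counsel: 72.5 × $465 = $33,712.50
Associate: 106.1 × $270 = $28,647.00
Paralegal: 55.8 × $115 = $6,417.00
Legal assistant: 52.9 × $85 = $4,496.50
Subtotal: $110,798.00
Less 16.5% discount: −$18,281.67
Total: $110,798.00 − $18,281.67 = $92,516.33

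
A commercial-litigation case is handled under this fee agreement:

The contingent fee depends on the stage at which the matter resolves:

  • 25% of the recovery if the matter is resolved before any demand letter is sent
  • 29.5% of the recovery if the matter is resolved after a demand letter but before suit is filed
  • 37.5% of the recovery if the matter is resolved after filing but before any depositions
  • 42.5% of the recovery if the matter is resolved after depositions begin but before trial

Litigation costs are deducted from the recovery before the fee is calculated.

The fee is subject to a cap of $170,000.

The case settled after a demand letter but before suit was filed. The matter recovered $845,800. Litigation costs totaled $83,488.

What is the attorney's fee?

Fee base (net of costs): $845,800 − $83,488 = $762,312
The matter settled after a demand letter but before suit was filed, so the 29.5% rate applies.
$762,312 × 29.5% = $224,882.04
$224,882.04 exceeds the $170,000 cap, so the fee is capped at $170,000.00.

$170,000.00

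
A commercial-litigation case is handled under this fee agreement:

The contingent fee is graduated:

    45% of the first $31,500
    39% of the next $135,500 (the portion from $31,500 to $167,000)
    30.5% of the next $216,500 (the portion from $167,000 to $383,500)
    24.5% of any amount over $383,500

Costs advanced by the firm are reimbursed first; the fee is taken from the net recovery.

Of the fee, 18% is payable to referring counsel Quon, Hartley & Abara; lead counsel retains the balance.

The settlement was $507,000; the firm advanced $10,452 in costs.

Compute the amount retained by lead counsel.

Fee base (net of costs): $507,000 − $10,452 = $496,548
First $31,500 at 45% = $14,175.00
Next $135,500 at 39% = $52,845.00
Next $216,500 at 30.5% = $66,032.50
Remaining $113,048 at 24.5% = $27,696.76
Fee: $14,175.00 + $52,845.00 + $66,032.50 + $27,696.76 = $160,749.26
Referral share: 18% of $160,749.26 = $28,934.87; lead counsel retains $160,749.26 − $28,934.87 = $131,814.39.

$131,814.39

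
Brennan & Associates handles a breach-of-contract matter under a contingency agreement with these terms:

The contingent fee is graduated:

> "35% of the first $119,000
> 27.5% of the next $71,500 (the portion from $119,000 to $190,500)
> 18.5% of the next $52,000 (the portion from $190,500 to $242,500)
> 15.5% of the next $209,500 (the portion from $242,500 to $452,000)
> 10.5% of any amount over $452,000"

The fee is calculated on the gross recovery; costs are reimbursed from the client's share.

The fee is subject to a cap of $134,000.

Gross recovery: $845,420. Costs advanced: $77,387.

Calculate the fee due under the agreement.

$134,000.00

Fee base is the gross recovery, $845,420; costs are reimbursed separately.
First $119,000 at 35% = $41,650.00
Next $71,500 at 27.5% = $19,662.50
Next $52,000 at 18.5% = $9,620.00
Next $209,500 at 15.5% = $32,472.50
Remaining $393,420 at 10.5% = $41,309.10
Fee: $41,650.00 + $19,662.50 + $9,620.00 + $32,472.50 + $41,309.10 = $144,714.10
$144,714.10 exceeds the $134,000 cap, so the fee is capped at $134,000.00.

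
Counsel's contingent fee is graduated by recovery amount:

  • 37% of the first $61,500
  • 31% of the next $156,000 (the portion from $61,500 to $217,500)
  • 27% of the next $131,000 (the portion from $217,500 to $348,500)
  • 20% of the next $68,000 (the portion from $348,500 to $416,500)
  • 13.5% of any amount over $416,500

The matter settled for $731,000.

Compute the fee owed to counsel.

First $61,500 at 37% = $22,755.00
Next $156,000 at 31% = $48,360.00
Next $131,000 at 27% = $35,370.00
Next $68,000 at 20% = $13,600.00
Remaining $314,500 at 13.5% = $42,457.50
Fee: $22,755.00 + $48,360.00 + $35,370.00 + $13,600.00 + $42,457.50 = $162,542.50

$162,542.50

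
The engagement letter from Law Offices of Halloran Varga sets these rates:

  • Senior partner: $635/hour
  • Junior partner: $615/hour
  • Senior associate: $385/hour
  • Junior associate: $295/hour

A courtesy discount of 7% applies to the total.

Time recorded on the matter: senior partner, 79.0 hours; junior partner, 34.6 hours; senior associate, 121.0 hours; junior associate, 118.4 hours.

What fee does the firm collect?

Senior partner: 79.0 × $635 = $50,165.00
Junior partner: 34.6 × $615 = $21,279.00
Senior associate: 121.0 × $385 = $46,585.00
Junior associate: 118.4 × $295 = $34,928.00
Subtotal: $152,957.00
Less 7% discount: −$10,706.99
Total: $152,957.00 − $10,706.99 = $142,250.01

$142,250.01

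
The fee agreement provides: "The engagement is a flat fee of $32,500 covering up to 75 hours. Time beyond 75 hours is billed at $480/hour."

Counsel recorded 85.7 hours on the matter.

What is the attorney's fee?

$37,636.00

Flat fee: $32,500.00
Excess hours: 85.7 − 75 = 10.7
Overrun: 10.7 × $480 = $5,136.00
Total: $32,500.00 + $5,136.00 = $37,636.00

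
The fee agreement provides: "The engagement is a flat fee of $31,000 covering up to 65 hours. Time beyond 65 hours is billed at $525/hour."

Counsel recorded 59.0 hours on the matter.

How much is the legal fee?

$31,000.00

59.0 hours is within the 65-hour scope; only the flat fee applies.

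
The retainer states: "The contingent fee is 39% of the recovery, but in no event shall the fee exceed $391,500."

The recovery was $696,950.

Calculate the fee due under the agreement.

$271,810.50

39% of $696,950 = $271,810.50
That is under the $391,500 cap.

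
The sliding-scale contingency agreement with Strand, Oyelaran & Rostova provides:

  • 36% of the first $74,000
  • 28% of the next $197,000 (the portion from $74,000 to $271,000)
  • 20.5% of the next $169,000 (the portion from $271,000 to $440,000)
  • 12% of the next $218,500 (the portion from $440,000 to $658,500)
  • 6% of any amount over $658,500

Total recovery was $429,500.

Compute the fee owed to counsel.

First $74,000 at 36% = $26,640.00
Next $197,000 at 28% = $55,160.00
Remaining $158,500 at 20.5% = $32,492.50
Fee: $26,640.00 + $55,160.00 + $32,492.50 = $114,292.50

$114,292.50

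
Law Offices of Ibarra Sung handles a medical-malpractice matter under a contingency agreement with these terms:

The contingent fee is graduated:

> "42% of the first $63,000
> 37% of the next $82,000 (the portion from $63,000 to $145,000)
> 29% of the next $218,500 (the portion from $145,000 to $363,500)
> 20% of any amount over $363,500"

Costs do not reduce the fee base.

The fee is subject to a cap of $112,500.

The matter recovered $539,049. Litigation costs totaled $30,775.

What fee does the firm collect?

Fee base is the gross recovery, $539,049; costs are reimbursed separately.
First $63,000 at 42% = $26,460.00
Next $82,000 at 37% = $30,340.00
Next $218,500 at 29% = $63,365.00
Remaining $175,549 at 20% = $35,109.80
Fee: $26,460.00 + $30,340.00 + $63,365.00 + $35,109.80 = $155,274.80
$155,274.80 exceeds the $112,500 cap, so the fee is capped at $112,500.00.

$112,500.00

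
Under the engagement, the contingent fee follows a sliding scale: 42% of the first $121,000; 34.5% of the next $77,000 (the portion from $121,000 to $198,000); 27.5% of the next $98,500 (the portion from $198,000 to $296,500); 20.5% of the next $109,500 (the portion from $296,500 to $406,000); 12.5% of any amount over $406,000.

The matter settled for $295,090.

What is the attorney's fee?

First $121,000 at 42% = $50,820.00
Next $77,000 at 34.5% = $26,565.00
Remaining $97,090 at 27.5% = $26,699.75
Fee: $50,820.00 + $26,565.00 + $26,699.75 = $104,084.75

$104,084.75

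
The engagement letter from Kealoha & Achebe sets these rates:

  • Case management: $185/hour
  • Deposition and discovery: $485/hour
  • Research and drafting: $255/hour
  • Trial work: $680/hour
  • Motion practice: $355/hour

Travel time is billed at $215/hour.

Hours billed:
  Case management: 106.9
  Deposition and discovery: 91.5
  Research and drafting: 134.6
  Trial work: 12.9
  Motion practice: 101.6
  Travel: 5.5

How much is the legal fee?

$144,499.50

Case management: 106.9 × $185 = $19,776.50
Deposition and discovery: 91.5 × $485 = $44,377.50
Research and drafting: 134.6 × $255 = $34,323.00
Trial work: 12.9 × $680 = $8,772.00
Motion practice: 101.6 × $355 = $36,068.00
Subtotal: $19,776.50 + $44,377.50 + $34,323.00 + $8,772.00 + $36,068.00 = $143,317.00
Travel: 5.5 × $215 = $1,182.50
Total: $143,317.00 + $1,182.50 = $144,499.50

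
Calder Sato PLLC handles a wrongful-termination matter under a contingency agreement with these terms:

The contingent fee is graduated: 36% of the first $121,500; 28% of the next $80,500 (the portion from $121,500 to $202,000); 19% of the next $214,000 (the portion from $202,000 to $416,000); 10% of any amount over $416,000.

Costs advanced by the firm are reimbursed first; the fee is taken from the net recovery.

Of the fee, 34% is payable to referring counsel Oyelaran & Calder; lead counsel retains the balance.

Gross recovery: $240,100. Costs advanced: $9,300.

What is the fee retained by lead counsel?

Fee base (net of costs): $240,100 − $9,300 = $230,800
First $121,500 at 36% = $43,740.00
Next $80,500 at 28% = $22,540.00
Remaining $28,800 at 19% = $5,472.00
Fee: $43,740.00 + $22,540.00 + $5,472.00 = $71,752.00
Referral share: 34% of $71,752.00 = $24,395.68; lead counsel retains $71,752.00 − $24,395.68 = $47,356.32.

$47,356.32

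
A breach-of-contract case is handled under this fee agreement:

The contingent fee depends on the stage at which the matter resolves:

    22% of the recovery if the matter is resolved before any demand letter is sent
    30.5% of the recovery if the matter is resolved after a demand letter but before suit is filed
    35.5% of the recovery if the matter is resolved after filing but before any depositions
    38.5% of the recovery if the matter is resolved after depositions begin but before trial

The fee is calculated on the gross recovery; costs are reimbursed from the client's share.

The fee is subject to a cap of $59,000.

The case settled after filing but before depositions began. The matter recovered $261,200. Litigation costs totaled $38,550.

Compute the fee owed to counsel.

Fee base is the gross recovery, $261,200; costs are reimbursed separately.
The matter settled after filing but before depositions began, so the 35.5% rate applies.
$261,200 × 35.5% = $92,726.00
$92,726.00 exceeds the $59,000 cap, so the fee is capped at $59,000.00.

$59,000.00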